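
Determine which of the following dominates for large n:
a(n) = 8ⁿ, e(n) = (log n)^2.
Comparing growth rates:
Growth-rate hierarchy: log n ≺ any polynomial ≺ any exponential cⁿ (c>1) ≺ n! ≺ nⁿ.
exponential base 8 dominates polylogarithmic (log n)^2 asymptotically.

a(n) grows faster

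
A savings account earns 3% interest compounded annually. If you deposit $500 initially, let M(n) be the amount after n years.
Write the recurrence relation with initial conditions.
Each year the balance grows by 3%, i.e. is multiplied by 1 + 3/100 = 1.03, so M(n) = 1.03 × M(n-1). The initial deposit gives M(0) = 500.
Unrolling gives the closed form M(n) = 500 × (1.03)ⁿ.

M(n) = 1.03 × M(n-1), M(0) = 500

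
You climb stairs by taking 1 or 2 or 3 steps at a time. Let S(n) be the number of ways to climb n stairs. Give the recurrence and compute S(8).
Condition on the size of the last step (1 to 3): before it there were n-1, …, n-3 stairs climbed, and these cases are disjoint, so S(n) = S(n-1) + S(n-2) + S(n-3) (order-3 linear recurrence).
Initial conditions by direct count (compositions of i into parts ≤ 3): S(1) = 1; S(2) = 2; S(3) = 4.
Iterating the recurrence: S(4) = 7, S(5) = 13, S(6) = 24, S(7) = 44, S(8) = 81.

S(n) = S(n-1) + S(n-2) + S(n-3), S(1) = 1, S(2) = 2, S(3) = 4; S(8) = 81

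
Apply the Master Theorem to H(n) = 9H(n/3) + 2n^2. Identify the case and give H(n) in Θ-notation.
Master Theorem template: H(n) = a·H(n/b) + f(n).
Here: a=9, b=3, f(n)=2n^2
Compute log_b(a) = log_3(9) = 2.
f(n) = 2n^2 = Θ(n^2). Case 2: H(n) = Θ(n^2 log n).

Case 2: H(n) = Θ(n^2 log n)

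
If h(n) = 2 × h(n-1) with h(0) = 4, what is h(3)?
Computing step by step:
h(0) = 4
h(1) = 2 × 4 = 8
h(2) = 2 × 8 = 16
h(3) = 2 × 16 = 32

32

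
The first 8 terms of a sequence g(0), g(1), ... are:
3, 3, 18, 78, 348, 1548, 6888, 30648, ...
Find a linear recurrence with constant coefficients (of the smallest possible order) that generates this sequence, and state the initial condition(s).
Look for the lowest-order linear relation among consecutive terms.
Observation: g(n) - 4·g(n-1) - (2)·g(n-2) = 0 holds for the shown terms, and no order-1 relation g(n) = α·g(n-1) + β fits.
Check at n=3: 4·18 + (2)·3 = 78. ✓

g(n) = 4g(n-1) + 2g(n-2), g(0) = 3, g(1) = 3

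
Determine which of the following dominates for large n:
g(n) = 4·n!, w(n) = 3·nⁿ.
Comparing growth rates:
Growth-rate hierarchy: log n ≺ any polynomial ≺ any exponential cⁿ (c>1) ≺ n! ≺ nⁿ.
super-exponential nⁿ dominates factorial asymptotically.

w(n) grows faster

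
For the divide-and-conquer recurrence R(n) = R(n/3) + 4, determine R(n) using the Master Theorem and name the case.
Master Theorem template: R(n) = a·R(n/b) + f(n).
Here: a=1, b=3, f(n)=4
Compute log_b(a) = log_3(1) = 0.
f(n) = 4 = Θ(1). Case 2: R(n) = Θ(log n).

Case 2: R(n) = Θ(log n)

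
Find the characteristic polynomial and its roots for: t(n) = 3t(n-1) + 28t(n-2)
Substitute t(n) = rⁿ and divide through by rⁿ⁻²: r² - 3r - 28 = 0
Factor: (r - 7)(r + 4) = 0, so r = 7, -4.
General solution: t(n) = A·7ⁿ + B·(-4)ⁿ

Characteristic: r² - 3r - 28 = 0, Roots: r = 7, -4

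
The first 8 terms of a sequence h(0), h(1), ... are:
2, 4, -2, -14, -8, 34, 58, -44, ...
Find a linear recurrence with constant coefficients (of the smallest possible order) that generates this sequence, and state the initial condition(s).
Look for the lowest-order linear relation among consecutive terms.
Observation: h(n) - 1·h(n-1) - (-3)·h(n-2) = 0 holds for the shown terms, and no order-1 relation h(n) = α·h(n-1) + β fits.
Check at n=3: 1·-2 + (-3)·4 = -14. ✓

h(n) = h(n-1) - 3h(n-2), h(0) = 2, h(1) = 4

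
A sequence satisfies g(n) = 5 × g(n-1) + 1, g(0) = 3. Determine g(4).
Computing step by step:
g(0) = 3
g(1) = 5 × 3 + 1 = 16
g(2) = 5 × 16 + 1 = 81
g(3) = 5 × 81 + 1 = 406
g(4) = 5 × 406 + 1 = 2031

2031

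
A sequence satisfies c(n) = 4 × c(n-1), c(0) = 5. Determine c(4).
Computing step by step:
c(0) = 5
c(1) = 4 × 5 = 20
c(2) = 4 × 20 = 80
c(3) = 4 × 80 = 320
c(4) = 4 × 320 = 1280

1280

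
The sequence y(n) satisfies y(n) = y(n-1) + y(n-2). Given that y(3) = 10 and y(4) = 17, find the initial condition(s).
Work backwards using y(k) = y(k+2) - y(k+1):
y(2) = y(4) - y(3) = 17 - 10 = 7
y(1) = y(3) - y(2) = 10 - 7 = 3
y(0) = y(2) - y(1) = 7 - 3 = 4

y(0) = 4, y(1) = 3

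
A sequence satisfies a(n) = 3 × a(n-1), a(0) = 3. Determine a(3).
Computing step by step:
a(0) = 3
a(1) = 3 × 3 = 9
a(2) = 3 × 9 = 27
a(3) = 3 × 27 = 81

81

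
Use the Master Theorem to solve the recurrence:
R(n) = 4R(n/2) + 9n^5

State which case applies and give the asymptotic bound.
Master Theorem template: R(n) = a·R(n/b) + f(n).
Here: a=4, b=2, f(n)=9n^5
Compute log_b(a) = log_2(4) = 2.
f(n) = 9n^5 = Ω(n^(2+ε)) with ε = 3, and the regularity condition holds (a·f(n/b) = (a/b^5)·f(n) with a/b^5 = 2^-3 < 1). Case 3: R(n) = Θ(f(n)) = Θ(n^5).

Case 3: R(n) = Θ(n^5)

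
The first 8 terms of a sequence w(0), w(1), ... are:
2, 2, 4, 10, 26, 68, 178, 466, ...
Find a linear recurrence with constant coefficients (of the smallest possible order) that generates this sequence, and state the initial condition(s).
Look for the lowest-order linear relation among consecutive terms.
Observation: w(n) - 3·w(n-1) - (-1)·w(n-2) = 0 holds for the shown terms, and no order-1 relation w(n) = α·w(n-1) + β fits.
Check at n=3: 3·4 + (-1)·2 = 10. ✓

w(n) = 3w(n-1) - w(n-2), w(0) = 2, w(1) = 2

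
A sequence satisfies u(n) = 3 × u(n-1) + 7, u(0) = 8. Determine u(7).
Computing step by step:
u(0) = 8
u(1) = 3 × 8 + 7 = 31
u(2) = 3 × 31 + 7 = 100
u(3) = 3 × 100 + 7 = 307
u(4) = 3 × 307 + 7 = 928
u(5) = 3 × 928 + 7 = 2791
u(6) = 3 × 2791 + 7 = 8380
u(7) = 3 × 8380 + 7 = 25147

25147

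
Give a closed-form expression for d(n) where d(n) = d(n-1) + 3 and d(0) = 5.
Recurrence: d(n) = d(n-1) + 3, initial: d(0) = 5.
Each step adds 3, so d(n) = d(0) + 3n = 3n + 5.

d(n) = 3n + 5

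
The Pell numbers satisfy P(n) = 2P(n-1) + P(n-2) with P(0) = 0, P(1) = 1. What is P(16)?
Computing the sequence terms:
0, 1, 2, 5, 12, 29, 70, 169, 408, 985, 2378, 5741, 13860, 33461, 80782, 195025, 470832

470832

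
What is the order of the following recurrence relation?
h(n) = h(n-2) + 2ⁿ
The order is the largest lag k for which h(n-k) appears. Here the deepest term is h(n-2) (the 2ⁿ term is non-homogeneous and does not affect the order), so the order is 2.

Order 2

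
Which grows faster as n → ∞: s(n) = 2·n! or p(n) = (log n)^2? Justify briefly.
Comparing growth rates:
Growth-rate hierarchy: log n ≺ any polynomial ≺ any exponential cⁿ (c>1) ≺ n! ≺ nⁿ.
factorial dominates polylogarithmic (log n)^2 asymptotically.

s(n) grows faster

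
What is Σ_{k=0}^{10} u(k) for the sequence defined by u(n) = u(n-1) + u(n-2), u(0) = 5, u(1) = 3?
Computing the sequence terms: 5, 3, 8, 11, 19, 30, 49, 79, 128, 207, 335
Adding these values together:

874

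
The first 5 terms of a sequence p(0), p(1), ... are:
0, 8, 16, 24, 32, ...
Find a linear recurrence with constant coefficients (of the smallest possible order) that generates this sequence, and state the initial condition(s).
Look for the lowest-order linear relation among consecutive terms.
Observation: consecutive differences are constant (= 8).
Check at n=2: 1·8 + 8 = 16. ✓

p(n) = p(n-1) + 8, p(0) = 0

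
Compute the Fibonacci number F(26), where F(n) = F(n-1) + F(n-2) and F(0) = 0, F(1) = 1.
Computing the sequence terms:
0, 1, 1, 2, 3, 5, 8, 13, 21, 34, 55, 89, 144, 233, 377, 610, 987, 1597, 2584, 4181, 6765, 10946, 17711, 28657, 46368, 75025, 121393

121393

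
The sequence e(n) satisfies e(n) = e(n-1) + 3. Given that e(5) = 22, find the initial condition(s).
e(5) = e(0) + 5·3, so e(0) = 22 - 15 = 7.

e(0) = 7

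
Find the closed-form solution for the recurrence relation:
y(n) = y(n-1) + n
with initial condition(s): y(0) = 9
Recurrence: y(n) = y(n-1) + n, initial: y(0) = 9.
Telescoping: y(n) = y(0) + Σᵢ₌₁ⁿ i = 9 + n(n+1)/2.

y(n) = n(n+1)/2 + 9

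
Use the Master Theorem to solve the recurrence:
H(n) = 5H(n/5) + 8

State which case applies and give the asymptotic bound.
Master Theorem template: H(n) = a·H(n/b) + f(n).
Here: a=5, b=5, f(n)=8
Compute log_b(a) = log_5(5) = 1.
f(n) = 8 = O(n^(1-ε)) with ε = 1. Case 1: H(n) = Θ(n^log_b(a)) = Θ(n).

Case 1: H(n) = Θ(n)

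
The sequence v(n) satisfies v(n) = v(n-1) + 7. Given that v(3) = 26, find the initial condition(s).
v(3) = v(0) + 3·7, so v(0) = 26 - 21 = 5.

v(0) = 5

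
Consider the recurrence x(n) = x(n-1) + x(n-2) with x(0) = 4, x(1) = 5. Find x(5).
Computing the sequence terms:
4, 5, 9, 14, 23, 37

37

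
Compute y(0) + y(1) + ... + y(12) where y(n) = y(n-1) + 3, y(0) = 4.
Computing the sequence terms: 4, 7, 10, 13, 16, 19, 22, 25, 28, 31, 34, 37, 40
Adding these values together:

286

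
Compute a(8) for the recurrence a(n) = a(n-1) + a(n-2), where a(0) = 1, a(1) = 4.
Computing the sequence terms:
1, 4, 5, 9, 14, 23, 37, 60, 97

97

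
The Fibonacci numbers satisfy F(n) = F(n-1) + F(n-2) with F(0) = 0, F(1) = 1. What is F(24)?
Computing the sequence terms:
0, 1, 1, 2, 3, 5, 8, 13, 21, 34, 55, 89, 144, 233, 377, 610, 987, 1597, 2584, 4181, 6765, 10946, 17711, 28657, 46368

46368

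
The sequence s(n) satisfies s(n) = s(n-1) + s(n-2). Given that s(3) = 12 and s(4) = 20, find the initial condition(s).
Work backwards using s(k) = s(k+2) - s(k+1):
s(2) = s(4) - s(3) = 20 - 12 = 8
s(1) = s(3) - s(2) = 12 - 8 = 4
s(0) = s(2) - s(1) = 8 - 4 = 4

s(0) = 4, s(1) = 4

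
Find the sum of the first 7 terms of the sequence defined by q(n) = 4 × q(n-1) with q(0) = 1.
Computing the sequence terms: 1, 4, 16, 64, 256, 1024, 4096
Adding these values together:

5461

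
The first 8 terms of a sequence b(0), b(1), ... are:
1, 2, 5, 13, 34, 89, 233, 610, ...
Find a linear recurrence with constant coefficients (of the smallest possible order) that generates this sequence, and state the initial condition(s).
Look for the lowest-order linear relation among consecutive terms.
Observation: b(n) - 3·b(n-1) - (-1)·b(n-2) = 0 holds for the shown terms, and no order-1 relation b(n) = α·b(n-1) + β fits.
Check at n=3: 3·5 + (-1)·2 = 13. ✓

b(n) = 3b(n-1) - b(n-2), b(0) = 1, b(1) = 2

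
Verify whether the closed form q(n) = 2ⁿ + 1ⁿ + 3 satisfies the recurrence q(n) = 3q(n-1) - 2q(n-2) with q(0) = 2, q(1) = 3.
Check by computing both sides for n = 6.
From the recurrence with q(0) = 2, q(1) = 3:
  q(0) = 2, q(1) = 3, q(2) = 5, q(3) = 9, q(4) = 17, q(5) = 33, q(6) = 65
  so the recurrence gives q(6) = 65.
From the proposed closed form q(n) = 2ⁿ + 1ⁿ + 3:
  q(6) = 68.
The recurrence gives 65 but the closed form gives 68, so the closed form does not satisfy the recurrence.

No, the closed form is incorrect.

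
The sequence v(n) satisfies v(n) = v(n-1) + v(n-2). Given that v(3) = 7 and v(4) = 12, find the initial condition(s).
Work backwards using v(k) = v(k+2) - v(k+1):
v(2) = v(4) - v(3) = 12 - 7 = 5
v(1) = v(3) - v(2) = 7 - 5 = 2
v(0) = v(2) - v(1) = 5 - 2 = 3

v(0) = 3, v(1) = 2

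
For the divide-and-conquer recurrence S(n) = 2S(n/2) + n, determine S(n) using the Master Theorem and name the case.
Master Theorem template: S(n) = a·S(n/b) + f(n).
Here: a=2, b=2, f(n)=n
Compute log_b(a) = log_2(2) = 1.
f(n) = n = Θ(n). Case 2: S(n) = Θ(n log n).

Case 2: S(n) = Θ(n log n)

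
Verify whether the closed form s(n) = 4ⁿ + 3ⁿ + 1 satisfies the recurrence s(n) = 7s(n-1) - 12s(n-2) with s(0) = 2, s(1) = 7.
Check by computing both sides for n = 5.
From the recurrence with s(0) = 2, s(1) = 7:
  s(0) = 2, s(1) = 7, s(2) = 25, s(3) = 91, s(4) = 337, s(5) = 1267
  so the recurrence gives s(5) = 1267.
From the proposed closed form s(n) = 4ⁿ + 3ⁿ + 1:
  s(5) = 1268.
The recurrence gives 1267 but the closed form gives 1268, so the closed form does not satisfy the recurrence.

No, the closed form is incorrect.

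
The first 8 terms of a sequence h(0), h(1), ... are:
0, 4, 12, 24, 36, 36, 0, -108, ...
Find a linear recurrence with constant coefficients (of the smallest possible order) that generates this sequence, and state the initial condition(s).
Look for the lowest-order linear relation among consecutive terms.
Observation: h(n) - 3·h(n-1) - (-3)·h(n-2) = 0 holds for the shown terms, and no order-1 relation h(n) = α·h(n-1) + β fits.
Check at n=3: 3·12 + (-3)·4 = 24. ✓

h(n) = 3h(n-1) - 3h(n-2), h(0) = 0, h(1) = 4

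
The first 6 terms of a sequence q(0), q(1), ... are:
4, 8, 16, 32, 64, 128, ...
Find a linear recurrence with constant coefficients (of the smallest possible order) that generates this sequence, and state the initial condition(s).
Look for the lowest-order linear relation among consecutive terms.
Observation: each term is 2× the previous.
Check at n=2: 2·8 = 16. ✓

q(n) = 2 × q(n-1), q(0) = 4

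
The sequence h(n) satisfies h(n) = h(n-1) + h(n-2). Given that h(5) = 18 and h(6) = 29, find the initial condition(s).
Work backwards using h(k) = h(k+2) - h(k+1):
h(4) = h(6) - h(5) = 29 - 18 = 11
h(3) = h(5) - h(4) = 18 - 11 = 7
h(2) = h(4) - h(3) = 11 - 7 = 4
h(1) = h(3) - h(2) = 7 - 4 = 3
h(0) = h(2) - h(1) = 4 - 3 = 1

h(0) = 1, h(1) = 3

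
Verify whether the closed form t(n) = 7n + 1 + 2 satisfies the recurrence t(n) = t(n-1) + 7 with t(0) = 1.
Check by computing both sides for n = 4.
From the recurrence with t(0) = 1:
  t(0) = 1, t(1) = 8, t(2) = 15, t(3) = 22, t(4) = 29
  so the recurrence gives t(4) = 29.
From the proposed closed form t(n) = 7n + 1 + 2:
  t(4) = 31.
The recurrence gives 29 but the closed form gives 31, so the closed form does not satisfy the recurrence.

No, the closed form is incorrect.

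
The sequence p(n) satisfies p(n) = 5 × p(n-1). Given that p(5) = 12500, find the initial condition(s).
In general p(n) = 5ⁿ · p(0). At n = 5: p(0) = p(5) / 5^5 = 12500 / 3125 = 4.

p(0) = 4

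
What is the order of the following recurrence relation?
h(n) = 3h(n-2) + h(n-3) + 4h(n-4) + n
The order is the largest lag k for which h(n-k) appears. Here the deepest term is h(n-4) (the n term is non-homogeneous and does not affect the order), so the order is 4.

Order 4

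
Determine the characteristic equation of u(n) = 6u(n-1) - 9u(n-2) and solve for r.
Substitute u(n) = rⁿ and divide through by rⁿ⁻²: r² - 6r + 9 = 0
Factor: (r - 3)² = 0, so r = 3 (double root).
General solution: u(n) = (A + Bn)·3ⁿ

Characteristic: r² - 6r + 9 = 0, Roots: r = 3 (double root)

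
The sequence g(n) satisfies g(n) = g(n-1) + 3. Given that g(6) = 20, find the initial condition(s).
g(6) = g(0) + 6·3, so g(0) = 20 - 18 = 2.

g(0) = 2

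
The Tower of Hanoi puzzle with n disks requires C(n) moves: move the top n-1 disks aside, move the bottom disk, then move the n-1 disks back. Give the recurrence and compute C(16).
Moving n disks = move the top n-1 disks aside (C(n-1) moves) + move the largest disk (1 move) + move the n-1 disks back on top (C(n-1) moves), so C(n) = 2C(n-1) + 1, with C(1) = 1 (a single disk takes one move).
First terms: 1, 3, 7, 15, 31, 63, … — each is one less than a power of 2. Indeed C(n) + 1 = 2(C(n-1) + 1) with C(1) + 1 = 2, so C(n) + 1 = 2ⁿ and C(n) = 2ⁿ - 1.
Hence C(16) = 2^16 - 1 = 65536 - 1 = 65535.

C(n) = 2C(n-1) + 1, C(1) = 1; C(16) = 65535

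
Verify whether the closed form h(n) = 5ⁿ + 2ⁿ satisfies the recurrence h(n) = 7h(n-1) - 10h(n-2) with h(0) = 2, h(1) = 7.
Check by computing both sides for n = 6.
From the recurrence with h(0) = 2, h(1) = 7:
  h(0) = 2, h(1) = 7, h(2) = 29, h(3) = 133, h(4) = 641, h(5) = 3157, h(6) = 15689
  so the recurrence gives h(6) = 15689.
From the proposed closed form h(n) = 5ⁿ + 2ⁿ:
  h(6) = 15689.
Both sides give 15689 at n = 6, and the initial condition(s) match, so the closed form is consistent.

Yes, the closed form is correct.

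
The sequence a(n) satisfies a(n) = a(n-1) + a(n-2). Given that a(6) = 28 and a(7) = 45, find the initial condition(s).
Work backwards using a(k) = a(k+2) - a(k+1):
a(5) = a(7) - a(6) = 45 - 28 = 17
a(4) = a(6) - a(5) = 28 - 17 = 11
a(3) = a(5) - a(4) = 17 - 11 = 6
a(2) = a(4) - a(3) = 11 - 6 = 5
a(1) = a(3) - a(2) = 6 - 5 = 1
a(0) = a(2) - a(1) = 5 - 1 = 4

a(0) = 4, a(1) = 1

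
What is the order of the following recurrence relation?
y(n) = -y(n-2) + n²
The order is the largest lag k for which y(n-k) appears. Here the deepest term is y(n-2) (the n² term is non-homogeneous and does not affect the order), so the order is 2.

Order 2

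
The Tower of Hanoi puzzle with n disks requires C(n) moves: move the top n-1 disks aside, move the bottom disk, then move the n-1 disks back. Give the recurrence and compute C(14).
Moving n disks = move the top n-1 disks aside (C(n-1) moves) + move the largest disk (1 move) + move the n-1 disks back on top (C(n-1) moves), so C(n) = 2C(n-1) + 1, with C(1) = 1 (a single disk takes one move).
First terms: 1, 3, 7, 15, 31, 63, … — each is one less than a power of 2. Indeed C(n) + 1 = 2(C(n-1) + 1) with C(1) + 1 = 2, so C(n) + 1 = 2ⁿ and C(n) = 2ⁿ - 1.
Hence C(14) = 2^14 - 1 = 16384 - 1 = 16383.

C(n) = 2C(n-1) + 1, C(1) = 1; C(14) = 16383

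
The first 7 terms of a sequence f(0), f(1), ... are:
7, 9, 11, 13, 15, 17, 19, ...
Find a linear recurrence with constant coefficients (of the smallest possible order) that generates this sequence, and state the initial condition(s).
Look for the lowest-order linear relation among consecutive terms.
Observation: consecutive differences are constant (= 2).
Check at n=2: 1·9 + 2 = 11. ✓

f(n) = f(n-1) + 2, f(0) = 7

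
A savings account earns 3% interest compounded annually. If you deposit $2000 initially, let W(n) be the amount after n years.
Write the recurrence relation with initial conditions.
Each year the balance grows by 3%, i.e. is multiplied by 1 + 3/100 = 1.03, so W(n) = 1.03 × W(n-1). The initial deposit gives W(0) = 2000.
Unrolling gives the closed form W(n) = 2000 × (1.03)ⁿ.

W(n) = 1.03 × W(n-1), W(0) = 2000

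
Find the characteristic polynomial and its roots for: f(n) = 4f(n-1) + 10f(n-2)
Substitute f(n) = rⁿ and divide through by rⁿ⁻²: r² - 4r - 10 = 0
Discriminant: 4² + 4·10 = 56, not a perfect square, so by the quadratic formula r = (4 ± √56)/2.
General solution: f(n) = A·r₁ⁿ + B·r₂ⁿ where r₁,r₂ = (4 ± √56)/2

Characteristic: r² - 4r - 10 = 0, Roots: r = (4 ± √56)/2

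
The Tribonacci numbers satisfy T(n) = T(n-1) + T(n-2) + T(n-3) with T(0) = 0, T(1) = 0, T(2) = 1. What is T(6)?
Computing the sequence terms:
0, 0, 1, 1, 2, 4, 7

7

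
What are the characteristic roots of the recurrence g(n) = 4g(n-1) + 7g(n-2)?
Substitute g(n) = rⁿ and divide through by rⁿ⁻²: r² - 4r - 7 = 0
Discriminant: 4² + 4·7 = 44, not a perfect square, so by the quadratic formula r = (4 ± √44)/2.
General solution: g(n) = A·r₁ⁿ + B·r₂ⁿ where r₁,r₂ = (4 ± √44)/2

Characteristic: r² - 4r - 7 = 0, Roots: r = (4 ± √44)/2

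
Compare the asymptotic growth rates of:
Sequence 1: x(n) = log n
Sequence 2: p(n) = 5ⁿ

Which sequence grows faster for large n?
Comparing growth rates:
Growth-rate hierarchy: log n ≺ any polynomial ≺ any exponential cⁿ (c>1) ≺ n! ≺ nⁿ.
exponential base 5 dominates logarithmic asymptotically.

p(n) grows faster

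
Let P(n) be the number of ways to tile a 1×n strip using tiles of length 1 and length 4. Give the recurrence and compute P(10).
Condition on the last tile: it has length 1 (leaving a 1×(n-1) strip) or length 4 (leaving a 1×(n-4) strip), so P(n) = P(n-1) + P(n-4) (order-4 linear recurrence).
For 0 ≤ i < 4 only unit tiles fit, so P(i) = 1.
Iterating the recurrence: P(4) = 2, P(5) = 3, P(6) = 4, P(7) = 5, P(8) = 7, P(9) = 10, P(10) = 14.

P(n) = P(n-1) + P(n-4), with P(i) = 1 for 0 ≤ i < 4; P(10) = 14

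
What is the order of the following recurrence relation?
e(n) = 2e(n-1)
The order is the largest lag k for which e(n-k) appears. Here the deepest term is e(n-1), so the order is 1.

Order 1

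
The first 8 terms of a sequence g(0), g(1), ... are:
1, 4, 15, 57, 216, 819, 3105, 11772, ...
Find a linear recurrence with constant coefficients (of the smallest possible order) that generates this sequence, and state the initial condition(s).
Look for the lowest-order linear relation among consecutive terms.
Observation: g(n) - 3·g(n-1) - (3)·g(n-2) = 0 holds for the shown terms, and no order-1 relation g(n) = α·g(n-1) + β fits.
Check at n=3: 3·15 + (3)·4 = 57. ✓

g(n) = 3g(n-1) + 3g(n-2), g(0) = 1, g(1) = 4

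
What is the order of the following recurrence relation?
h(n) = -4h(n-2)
The order is the largest lag k for which h(n-k) appears. Here the deepest term is h(n-2), so the order is 2.

Order 2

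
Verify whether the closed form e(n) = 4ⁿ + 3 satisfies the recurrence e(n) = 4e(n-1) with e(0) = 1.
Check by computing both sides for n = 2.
From the recurrence with e(0) = 1:
  e(0) = 1, e(1) = 4, e(2) = 16
  so the recurrence gives e(2) = 16.
From the proposed closed form e(n) = 4ⁿ + 3:
  e(2) = 19.
The recurrence gives 16 but the closed form gives 19, so the closed form does not satisfy the recurrence.

No, the closed form is incorrect.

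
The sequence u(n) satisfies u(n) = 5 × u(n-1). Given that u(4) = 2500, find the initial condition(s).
In general u(n) = 5ⁿ · u(0). At n = 4: u(0) = u(4) / 5^4 = 2500 / 625 = 4.

u(0) = 4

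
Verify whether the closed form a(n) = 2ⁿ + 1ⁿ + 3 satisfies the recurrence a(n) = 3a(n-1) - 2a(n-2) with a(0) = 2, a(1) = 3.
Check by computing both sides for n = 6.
From the recurrence with a(0) = 2, a(1) = 3:
  a(0) = 2, a(1) = 3, a(2) = 5, a(3) = 9, a(4) = 17, a(5) = 33, a(6) = 65
  so the recurrence gives a(6) = 65.
From the proposed closed form a(n) = 2ⁿ + 1ⁿ + 3:
  a(6) = 68.
The recurrence gives 65 but the closed form gives 68, so the closed form does not satisfy the recurrence.

No, the closed form is incorrect.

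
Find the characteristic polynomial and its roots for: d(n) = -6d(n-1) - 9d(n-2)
Substitute d(n) = rⁿ and divide through by rⁿ⁻²: r² + 6r + 9 = 0
Factor: (r + 3)² = 0, so r = -3 (double root).
General solution: d(n) = (A + Bn)·(-3)ⁿ

Characteristic: r² + 6r + 9 = 0, Roots: r = -3 (double root)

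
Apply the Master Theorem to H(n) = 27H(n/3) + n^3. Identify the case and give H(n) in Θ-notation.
Master Theorem template: H(n) = a·H(n/b) + f(n).
Here: a=27, b=3, f(n)=n^3
Compute log_b(a) = log_3(27) = 3.
f(n) = n^3 = Θ(n^3). Case 2: H(n) = Θ(n^3 log n).

Case 2: H(n) = Θ(n^3 log n)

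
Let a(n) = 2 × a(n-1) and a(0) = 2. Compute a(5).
Computing step by step:
a(0) = 2
a(1) = 2 × 2 = 4
a(2) = 2 × 4 = 8
a(3) = 2 × 8 = 16
a(4) = 2 × 16 = 32
a(5) = 2 × 32 = 64

64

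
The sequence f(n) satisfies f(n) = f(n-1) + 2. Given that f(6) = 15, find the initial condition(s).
f(6) = f(0) + 6·2, so f(0) = 15 - 12 = 3.

f(0) = 3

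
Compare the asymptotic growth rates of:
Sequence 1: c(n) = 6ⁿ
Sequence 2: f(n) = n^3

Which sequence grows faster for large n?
Comparing growth rates:
Growth-rate hierarchy: log n ≺ any polynomial ≺ any exponential cⁿ (c>1) ≺ n! ≺ nⁿ.
exponential base 6 dominates polynomial degree 3 asymptotically.

c(n) grows faster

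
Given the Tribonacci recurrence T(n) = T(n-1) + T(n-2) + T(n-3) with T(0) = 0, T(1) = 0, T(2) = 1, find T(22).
Computing the sequence terms:
0, 0, 1, 1, 2, 4, 7, 13, 24, 44, 81, 149, 274, 504, 927, 1705, 3136, 5768, 10609, 19513, 35890, 66012, 121415

121415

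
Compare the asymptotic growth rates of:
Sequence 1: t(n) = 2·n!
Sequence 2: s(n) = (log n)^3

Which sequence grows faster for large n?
Comparing growth rates:
Growth-rate hierarchy: log n ≺ any polynomial ≺ any exponential cⁿ (c>1) ≺ n! ≺ nⁿ.
factorial dominates polylogarithmic (log n)^3 asymptotically.

t(n) grows faster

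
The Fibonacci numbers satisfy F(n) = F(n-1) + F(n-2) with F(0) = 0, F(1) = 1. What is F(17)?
Computing the sequence terms:
0, 1, 1, 2, 3, 5, 8, 13, 21, 34, 55, 89, 144, 233, 377, 610, 987, 1597

1597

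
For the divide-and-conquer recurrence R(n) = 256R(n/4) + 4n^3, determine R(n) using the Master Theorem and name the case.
Master Theorem template: R(n) = a·R(n/b) + f(n).
Here: a=256, b=4, f(n)=4n^3
Compute log_b(a) = log_4(256) = 4.
f(n) = 4n^3 = O(n^(4-ε)) with ε = 1. Case 1: R(n) = Θ(n^log_b(a)) = Θ(n^4).

Case 1: R(n) = Θ(n^4)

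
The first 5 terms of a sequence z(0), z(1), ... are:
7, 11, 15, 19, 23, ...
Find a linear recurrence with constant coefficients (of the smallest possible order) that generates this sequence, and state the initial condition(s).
Look for the lowest-order linear relation among consecutive terms.
Observation: consecutive differences are constant (= 4).
Check at n=2: 1·11 + 4 = 15. ✓

z(n) = z(n-1) + 4, z(0) = 7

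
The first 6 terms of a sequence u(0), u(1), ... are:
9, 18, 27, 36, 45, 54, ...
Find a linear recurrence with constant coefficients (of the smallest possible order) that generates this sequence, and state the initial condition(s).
Look for the lowest-order linear relation among consecutive terms.
Observation: consecutive differences are constant (= 9).
Check at n=2: 1·18 + 9 = 27. ✓

u(n) = u(n-1) + 9, u(0) = 9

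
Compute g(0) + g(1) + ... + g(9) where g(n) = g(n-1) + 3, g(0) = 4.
Computing the sequence terms: 4, 7, 10, 13, 16, 19, 22, 25, 28, 31
Adding these values together:

175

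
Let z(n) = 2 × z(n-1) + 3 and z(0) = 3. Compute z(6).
Computing step by step:
z(0) = 3
z(1) = 2 × 3 + 3 = 9
z(2) = 2 × 9 + 3 = 21
z(3) = 2 × 21 + 3 = 45
z(4) = 2 × 45 + 3 = 93
z(5) = 2 × 93 + 3 = 189
z(6) = 2 × 189 + 3 = 381

381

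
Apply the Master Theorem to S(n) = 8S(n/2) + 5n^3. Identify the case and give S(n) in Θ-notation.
Master Theorem template: S(n) = a·S(n/b) + f(n).
Here: a=8, b=2, f(n)=5n^3
Compute log_b(a) = log_2(8) = 3.
f(n) = 5n^3 = Θ(n^3). Case 2: S(n) = Θ(n^3 log n).

Case 2: S(n) = Θ(n^3 log n)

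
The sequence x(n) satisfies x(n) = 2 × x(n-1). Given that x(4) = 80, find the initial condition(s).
In general x(n) = 2ⁿ · x(0). At n = 4: x(0) = x(4) / 2^4 = 80 / 16 = 5.

x(0) = 5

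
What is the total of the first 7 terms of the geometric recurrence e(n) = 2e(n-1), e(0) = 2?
Computing the sequence terms: 2, 4, 8, 16, 32, 64, 128
Adding these values together:

254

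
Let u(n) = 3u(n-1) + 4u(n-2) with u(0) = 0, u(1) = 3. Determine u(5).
Computing the sequence terms:
0, 3, 9, 39, 153, 615

615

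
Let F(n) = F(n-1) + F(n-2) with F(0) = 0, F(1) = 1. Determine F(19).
Computing the sequence terms:
0, 1, 1, 2, 3, 5, 8, 13, 21, 34, 55, 89, 144, 233, 377, 610, 987, 1597, 2584, 4181

4181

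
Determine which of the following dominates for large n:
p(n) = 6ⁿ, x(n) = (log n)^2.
Comparing growth rates:
Growth-rate hierarchy: log n ≺ any polynomial ≺ any exponential cⁿ (c>1) ≺ n! ≺ nⁿ.
exponential base 6 dominates polylogarithmic (log n)^2 asymptotically.

p(n) grows faster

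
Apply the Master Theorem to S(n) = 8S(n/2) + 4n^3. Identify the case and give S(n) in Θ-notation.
Master Theorem template: S(n) = a·S(n/b) + f(n).
Here: a=8, b=2, f(n)=4n^3
Compute log_b(a) = log_2(8) = 3.
f(n) = 4n^3 = Θ(n^3). Case 2: S(n) = Θ(n^3 log n).

Case 2: S(n) = Θ(n^3 log n)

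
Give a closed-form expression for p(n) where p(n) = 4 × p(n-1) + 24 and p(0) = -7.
Recurrence: p(n) = 4 × p(n-1) + 24, initial: p(0) = -7.
Try p(n) = A·4ⁿ + C. Substituting: A·4ⁿ + C = 4(A·4ⁿ⁻¹ + C) + 24 = A·4ⁿ + 4C + 24, so C = 4C + 24, giving C = -8. Then p(0) = A - 8 = -7 gives A = 1.

p(n) = 4ⁿ - 8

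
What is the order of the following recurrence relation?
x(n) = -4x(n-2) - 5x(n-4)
The order is the largest lag k for which x(n-k) appears. Here the deepest term is x(n-4), so the order is 4.

Order 4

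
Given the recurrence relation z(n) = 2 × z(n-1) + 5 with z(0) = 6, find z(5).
Computing step by step:
z(0) = 6
z(1) = 2 × 6 + 5 = 17
z(2) = 2 × 17 + 5 = 39
z(3) = 2 × 39 + 5 = 83
z(4) = 2 × 83 + 5 = 171
z(5) = 2 × 171 + 5 = 347

347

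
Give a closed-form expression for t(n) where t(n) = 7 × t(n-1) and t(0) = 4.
Recurrence: t(n) = 7 × t(n-1), initial: t(0) = 4.
Each term is 7 times the previous, so this is geometric with ratio 7. After n steps: t(n) = t(0)·7ⁿ = 4·7ⁿ.

t(n) = 4·7ⁿ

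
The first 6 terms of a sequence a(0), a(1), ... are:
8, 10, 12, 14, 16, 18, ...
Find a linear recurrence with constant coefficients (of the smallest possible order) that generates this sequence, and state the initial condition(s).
Look for the lowest-order linear relation among consecutive terms.
Observation: consecutive differences are constant (= 2).
Check at n=2: 1·10 + 2 = 12. ✓

a(n) = a(n-1) + 2, a(0) = 8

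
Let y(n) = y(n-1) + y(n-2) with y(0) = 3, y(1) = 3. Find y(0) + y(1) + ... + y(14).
Computing the sequence terms: 3, 3, 6, 9, 15, 24, 39, 63, 102, 165, 267, 432, 699, 1131, 1830
Adding these values together:

4788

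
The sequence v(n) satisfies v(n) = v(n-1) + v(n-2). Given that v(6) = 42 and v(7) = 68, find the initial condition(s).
Work backwards using v(k) = v(k+2) - v(k+1):
v(5) = v(7) - v(6) = 68 - 42 = 26
v(4) = v(6) - v(5) = 42 - 26 = 16
v(3) = v(5) - v(4) = 26 - 16 = 10
v(2) = v(4) - v(3) = 16 - 10 = 6
v(1) = v(3) - v(2) = 10 - 6 = 4
v(0) = v(2) - v(1) = 6 - 4 = 2

v(0) = 2, v(1) = 4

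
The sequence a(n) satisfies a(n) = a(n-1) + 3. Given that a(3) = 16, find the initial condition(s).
a(3) = a(0) + 3·3, so a(0) = 16 - 9 = 7.

a(0) = 7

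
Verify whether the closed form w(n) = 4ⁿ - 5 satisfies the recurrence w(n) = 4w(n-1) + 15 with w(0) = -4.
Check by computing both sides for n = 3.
From the recurrence with w(0) = -4:
  w(0) = -4, w(1) = -1, w(2) = 11, w(3) = 59
  so the recurrence gives w(3) = 59.
From the proposed closed form w(n) = 4ⁿ - 5:
  w(3) = 59.
Both sides give 59 at n = 3, and the initial condition(s) match, so the closed form is consistent.

Yes, the closed form is correct.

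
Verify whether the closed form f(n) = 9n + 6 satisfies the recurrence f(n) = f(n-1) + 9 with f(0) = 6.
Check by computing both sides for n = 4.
From the recurrence with f(0) = 6:
  f(0) = 6, f(1) = 15, f(2) = 24, f(3) = 33, f(4) = 42
  so the recurrence gives f(4) = 42.
From the proposed closed form f(n) = 9n + 6:
  f(4) = 42.
Both sides give 42 at n = 4, and the initial condition(s) match, so the closed form is consistent.

Yes, the closed form is correct.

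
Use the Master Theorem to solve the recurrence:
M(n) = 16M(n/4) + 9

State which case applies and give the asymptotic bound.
Master Theorem template: M(n) = a·M(n/b) + f(n).
Here: a=16, b=4, f(n)=9
Compute log_b(a) = log_4(16) = 2.
f(n) = 9 = O(n^(2-ε)) with ε = 2. Case 1: M(n) = Θ(n^log_b(a)) = Θ(n^2).

Case 1: M(n) = Θ(n^2)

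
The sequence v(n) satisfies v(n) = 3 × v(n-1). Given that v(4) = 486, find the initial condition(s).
In general v(n) = 3ⁿ · v(0). At n = 4: v(0) = v(4) / 3^4 = 486 / 81 = 6.

v(0) = 6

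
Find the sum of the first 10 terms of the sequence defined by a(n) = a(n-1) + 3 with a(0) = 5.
Computing the sequence terms: 5, 8, 11, 14, 17, 20, 23, 26, 29, 32
Adding these values together:

185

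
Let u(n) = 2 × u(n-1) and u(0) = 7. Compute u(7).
Computing step by step:
u(0) = 7
u(1) = 2 × 7 = 14
u(2) = 2 × 14 = 28
u(3) = 2 × 28 = 56
u(4) = 2 × 56 = 112
u(5) = 2 × 112 = 224
u(6) = 2 × 224 = 448
u(7) = 2 × 448 = 896

896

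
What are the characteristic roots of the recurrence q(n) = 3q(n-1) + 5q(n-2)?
Substitute q(n) = rⁿ and divide through by rⁿ⁻²: r² - 3r - 5 = 0
Discriminant: 3² + 4·5 = 29, not a perfect square, so by the quadratic formula r = (3 ± √29)/2.
General solution: q(n) = A·r₁ⁿ + B·r₂ⁿ where r₁,r₂ = (3 ± √29)/2

Characteristic: r² - 3r - 5 = 0, Roots: r = (3 ± √29)/2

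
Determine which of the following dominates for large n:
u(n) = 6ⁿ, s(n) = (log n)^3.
Comparing growth rates:
Growth-rate hierarchy: log n ≺ any polynomial ≺ any exponential cⁿ (c>1) ≺ n! ≺ nⁿ.
exponential base 6 dominates polylogarithmic (log n)^3 asymptotically.

u(n) grows faster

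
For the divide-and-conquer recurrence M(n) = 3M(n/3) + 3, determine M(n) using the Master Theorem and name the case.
Master Theorem template: M(n) = a·M(n/b) + f(n).
Here: a=3, b=3, f(n)=3
Compute log_b(a) = log_3(3) = 1.
f(n) = 3 = O(n^(1-ε)) with ε = 1. Case 1: M(n) = Θ(n^log_b(a)) = Θ(n).

Case 1: M(n) = Θ(n)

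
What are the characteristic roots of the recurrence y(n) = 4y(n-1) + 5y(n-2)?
Substitute y(n) = rⁿ and divide through by rⁿ⁻²: r² - 4r - 5 = 0
Factor: (r - 5)(r + 1) = 0, so r = 5, -1.
General solution: y(n) = A·5ⁿ + B·(-1)ⁿ

Characteristic: r² - 4r - 5 = 0, Roots: r = 5, -1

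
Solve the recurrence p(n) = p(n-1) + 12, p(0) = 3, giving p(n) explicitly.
Recurrence: p(n) = p(n-1) + 12, initial: p(0) = 3.
Each step adds 12, so p(n) = p(0) + 12n = 12n + 3.

p(n) = 12n + 3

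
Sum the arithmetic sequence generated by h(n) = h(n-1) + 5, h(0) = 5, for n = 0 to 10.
Computing the sequence terms: 5, 10, 15, 20, 25, 30, 35, 40, 45, 50, 55
Adding these values together:

330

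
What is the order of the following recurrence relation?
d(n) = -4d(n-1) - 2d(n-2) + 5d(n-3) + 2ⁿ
The order is the largest lag k for which d(n-k) appears. Here the deepest term is d(n-3) (the 2ⁿ term is non-homogeneous and does not affect the order), so the order is 3.

Order 3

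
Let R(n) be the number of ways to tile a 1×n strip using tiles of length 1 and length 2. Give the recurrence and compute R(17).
Condition on the last tile: it has length 1 (leaving a 1×(n-1) strip) or length 2 (leaving a 1×(n-2) strip), so R(n) = R(n-1) + R(n-2) (order-2 linear recurrence).
For 0 ≤ i < 2 only unit tiles fit, so R(i) = 1.
Iterating the recurrence: R(2) = 2, R(3) = 3, R(4) = 5, R(5) = 8, R(6) = 13, R(7) = 21, R(8) = 34, R(9) = 55, R(10) = 89, R(11) = 144, R(12) = 233, R(13) = 377, R(14) = 610, R(15) = 987, R(16) = 1597, R(17) = 2584.

R(n) = R(n-1) + R(n-2), with R(i) = 1 for 0 ≤ i < 2; R(17) = 2584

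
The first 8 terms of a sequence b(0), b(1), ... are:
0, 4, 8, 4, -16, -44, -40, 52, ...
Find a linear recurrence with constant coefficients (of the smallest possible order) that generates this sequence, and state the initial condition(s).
Look for the lowest-order linear relation among consecutive terms.
Observation: b(n) - 2·b(n-1) - (-3)·b(n-2) = 0 holds for the shown terms, and no order-1 relation b(n) = α·b(n-1) + β fits.
Check at n=3: 2·8 + (-3)·4 = 4. ✓

b(n) = 2b(n-1) - 3b(n-2), b(0) = 0, b(1) = 4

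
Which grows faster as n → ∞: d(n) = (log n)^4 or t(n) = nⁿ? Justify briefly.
Comparing growth rates:
Growth-rate hierarchy: log n ≺ any polynomial ≺ any exponential cⁿ (c>1) ≺ n! ≺ nⁿ.
super-exponential nⁿ dominates polylogarithmic (log n)^4 asymptotically.

t(n) grows faster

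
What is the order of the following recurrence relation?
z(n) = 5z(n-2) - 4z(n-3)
The order is the largest lag k for which z(n-k) appears. Here the deepest term is z(n-3), so the order is 3.

Order 3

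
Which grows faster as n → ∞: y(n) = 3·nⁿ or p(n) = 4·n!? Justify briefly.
Comparing growth rates:
Growth-rate hierarchy: log n ≺ any polynomial ≺ any exponential cⁿ (c>1) ≺ n! ≺ nⁿ.
super-exponential nⁿ dominates factorial asymptotically.

y(n) grows faster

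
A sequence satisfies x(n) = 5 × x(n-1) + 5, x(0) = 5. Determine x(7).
Computing step by step:
x(0) = 5
x(1) = 5 × 5 + 5 = 30
x(2) = 5 × 30 + 5 = 155
x(3) = 5 × 155 + 5 = 780
x(4) = 5 × 780 + 5 = 3905
x(5) = 5 × 3905 + 5 = 19530
x(6) = 5 × 19530 + 5 = 97655
x(7) = 5 × 97655 + 5 = 488280

488280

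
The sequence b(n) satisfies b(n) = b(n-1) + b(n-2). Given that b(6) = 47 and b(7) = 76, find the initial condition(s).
Work backwards using b(k) = b(k+2) - b(k+1):
b(5) = b(7) - b(6) = 76 - 47 = 29
b(4) = b(6) - b(5) = 47 - 29 = 18
b(3) = b(5) - b(4) = 29 - 18 = 11
b(2) = b(4) - b(3) = 18 - 11 = 7
b(1) = b(3) - b(2) = 11 - 7 = 4
b(0) = b(2) - b(1) = 7 - 4 = 3

b(0) = 3, b(1) = 4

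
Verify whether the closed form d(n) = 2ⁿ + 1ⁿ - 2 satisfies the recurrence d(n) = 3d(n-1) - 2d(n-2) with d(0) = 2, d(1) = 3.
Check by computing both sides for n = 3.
From the recurrence with d(0) = 2, d(1) = 3:
  d(0) = 2, d(1) = 3, d(2) = 5, d(3) = 9
  so the recurrence gives d(3) = 9.
From the proposed closed form d(n) = 2ⁿ + 1ⁿ - 2:
  d(3) = 7.
The recurrence gives 9 but the closed form gives 7, so the closed form does not satisfy the recurrence.

No, the closed form is incorrect.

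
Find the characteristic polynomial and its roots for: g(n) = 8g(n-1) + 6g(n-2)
Substitute g(n) = rⁿ and divide through by rⁿ⁻²: r² - 8r - 6 = 0
Discriminant: 8² + 4·6 = 88, not a perfect square, so by the quadratic formula r = (8 ± √88)/2.
General solution: g(n) = A·r₁ⁿ + B·r₂ⁿ where r₁,r₂ = (8 ± √88)/2

Characteristic: r² - 8r - 6 = 0, Roots: r = (8 ± √88)/2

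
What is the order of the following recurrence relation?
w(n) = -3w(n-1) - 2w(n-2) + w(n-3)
The order is the largest lag k for which w(n-k) appears. Here the deepest term is w(n-3), so the order is 3.

Order 3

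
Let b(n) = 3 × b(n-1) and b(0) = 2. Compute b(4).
Computing step by step:
b(0) = 2
b(1) = 3 × 2 = 6
b(2) = 3 × 6 = 18
b(3) = 3 × 18 = 54
b(4) = 3 × 54 = 162

162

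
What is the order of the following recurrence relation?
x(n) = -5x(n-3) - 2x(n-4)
The order is the largest lag k for which x(n-k) appears. Here the deepest term is x(n-4), so the order is 4.

Order 4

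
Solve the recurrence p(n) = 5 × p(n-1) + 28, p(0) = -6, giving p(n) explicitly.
Recurrence: p(n) = 5 × p(n-1) + 28, initial: p(0) = -6.
Try p(n) = A·5ⁿ + C. Substituting: A·5ⁿ + C = 5(A·5ⁿ⁻¹ + C) + 28 = A·5ⁿ + 5C + 28, so C = 5C + 28, giving C = -7. Then p(0) = A - 7 = -6 gives A = 1.

p(n) = 5ⁿ - 7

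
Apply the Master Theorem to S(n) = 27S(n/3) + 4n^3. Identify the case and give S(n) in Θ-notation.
Master Theorem template: S(n) = a·S(n/b) + f(n).
Here: a=27, b=3, f(n)=4n^3
Compute log_b(a) = log_3(27) = 3.
f(n) = 4n^3 = Θ(n^3). Case 2: S(n) = Θ(n^3 log n).

Case 2: S(n) = Θ(n^3 log n)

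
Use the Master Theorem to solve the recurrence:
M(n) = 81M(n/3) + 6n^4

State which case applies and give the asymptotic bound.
Master Theorem template: M(n) = a·M(n/b) + f(n).
Here: a=81, b=3, f(n)=6n^4
Compute log_b(a) = log_3(81) = 4.
f(n) = 6n^4 = Θ(n^4). Case 2: M(n) = Θ(n^4 log n).

Case 2: M(n) = Θ(n^4 log n)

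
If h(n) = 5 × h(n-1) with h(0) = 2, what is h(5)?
Computing step by step:
h(0) = 2
h(1) = 5 × 2 = 10
h(2) = 5 × 10 = 50
h(3) = 5 × 50 = 250
h(4) = 5 × 250 = 1250
h(5) = 5 × 1250 = 6250

6250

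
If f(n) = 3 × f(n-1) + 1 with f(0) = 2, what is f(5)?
Computing step by step:
f(0) = 2
f(1) = 3 × 2 + 1 = 7
f(2) = 3 × 7 + 1 = 22
f(3) = 3 × 22 + 1 = 67
f(4) = 3 × 67 + 1 = 202
f(5) = 3 × 202 + 1 = 607

607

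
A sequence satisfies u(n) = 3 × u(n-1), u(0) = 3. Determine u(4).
Computing step by step:
u(0) = 3
u(1) = 3 × 3 = 9
u(2) = 3 × 9 = 27
u(3) = 3 × 27 = 81
u(4) = 3 × 81 = 243

243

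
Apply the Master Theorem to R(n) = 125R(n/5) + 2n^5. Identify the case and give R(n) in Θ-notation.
Master Theorem template: R(n) = a·R(n/b) + f(n).
Here: a=125, b=5, f(n)=2n^5
Compute log_b(a) = log_5(125) = 3.
f(n) = 2n^5 = Ω(n^(3+ε)) with ε = 2, and the regularity condition holds (a·f(n/b) = (a/b^5)·f(n) with a/b^5 = 5^-2 < 1). Case 3: R(n) = Θ(f(n)) = Θ(n^5).

Case 3: R(n) = Θ(n^5)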